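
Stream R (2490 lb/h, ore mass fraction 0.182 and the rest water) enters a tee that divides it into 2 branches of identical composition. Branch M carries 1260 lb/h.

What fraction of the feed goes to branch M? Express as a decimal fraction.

Fraction to M = 1260/2490 = 0.5060.

0.506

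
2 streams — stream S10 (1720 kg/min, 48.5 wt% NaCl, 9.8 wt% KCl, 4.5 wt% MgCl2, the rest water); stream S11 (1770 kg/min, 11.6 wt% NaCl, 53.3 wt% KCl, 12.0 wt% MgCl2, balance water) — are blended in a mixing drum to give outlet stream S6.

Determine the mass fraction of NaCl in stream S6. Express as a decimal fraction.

0.2979

Total flow out = 1720 + 1770 = 3490 kg/min.
NaCl in = 1720×0.485 + 1770×0.116 = 1039.5 kg/min.
NaCl mass fraction in S6 = 1039.5/3490 = 0.2979.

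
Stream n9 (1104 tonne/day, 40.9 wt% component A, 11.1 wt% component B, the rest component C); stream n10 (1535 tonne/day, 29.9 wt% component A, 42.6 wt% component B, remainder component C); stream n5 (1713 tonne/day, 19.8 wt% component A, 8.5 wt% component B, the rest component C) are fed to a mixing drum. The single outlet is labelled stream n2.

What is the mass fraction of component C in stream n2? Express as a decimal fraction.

Total flow out = 1104 + 1535 + 1713 = 4352 tonne/day.
component C in = 1104×0.480 + 1535×0.275 + 1713×0.717 = 2180.3 tonne/day.
component C mass fraction in n2 = 2180.3/4352 = 0.5010.

0.5010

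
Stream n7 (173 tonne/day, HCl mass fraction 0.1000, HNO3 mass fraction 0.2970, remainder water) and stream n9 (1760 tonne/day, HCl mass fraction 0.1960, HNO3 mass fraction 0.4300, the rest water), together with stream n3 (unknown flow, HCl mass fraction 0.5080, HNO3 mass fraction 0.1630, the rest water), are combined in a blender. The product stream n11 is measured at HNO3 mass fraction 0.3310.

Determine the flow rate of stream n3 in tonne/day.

1002 tonne/day

Let n3 be the unknown flow. Total out = 1933 + n3.
HNO3 balance: 808.18 + 0.163·n3 = 0.331·(1933 + n3)
(0.163 − 0.331)·n3 = 0.331×1933 − 808.18 = -168.36
n3 = -168.36 / -0.168 = 1002.1 tonne/day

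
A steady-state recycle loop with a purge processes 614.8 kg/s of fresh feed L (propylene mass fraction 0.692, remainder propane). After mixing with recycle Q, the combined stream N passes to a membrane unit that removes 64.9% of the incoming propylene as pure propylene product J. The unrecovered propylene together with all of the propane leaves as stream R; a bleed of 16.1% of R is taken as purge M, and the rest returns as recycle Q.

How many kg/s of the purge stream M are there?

propane enters only via L and leaves only via the purge: 614.8×0.308 = 0.161×(propane in R), and the membrane unit passes all propane, so propane in N = propane in R = 1176.1 kg/s.
propylene in N: m_A = 614.8×0.692 + (1−0.161)·(1−0.649)·m_A, so m_A = 425.44/0.7055 = 603.03 kg/s.
R = (1−0.649)×603.03 + 1176.1 = 1387.8 kg/s.
Purge M = 0.161×1387.8 = 223.44 kg/s.

223.4 kg/s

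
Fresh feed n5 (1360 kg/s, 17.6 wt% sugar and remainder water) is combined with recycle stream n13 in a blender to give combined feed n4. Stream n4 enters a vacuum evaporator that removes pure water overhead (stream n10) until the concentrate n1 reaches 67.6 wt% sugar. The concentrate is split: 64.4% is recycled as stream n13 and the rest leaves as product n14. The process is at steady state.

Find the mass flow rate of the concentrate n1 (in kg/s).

994.6 kg/s

Overall sugar balance (none leaves overhead): sugar in fresh feed = sugar in product, i.e. 1360×0.176 = (1−0.644)·n1·0.676.
n1 = 239.36/(0.676×0.356) = 994.61 kg/s.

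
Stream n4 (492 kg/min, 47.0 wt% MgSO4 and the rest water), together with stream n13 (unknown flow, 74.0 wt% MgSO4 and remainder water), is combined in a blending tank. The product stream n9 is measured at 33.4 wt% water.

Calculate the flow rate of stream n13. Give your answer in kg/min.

Let n13 be the unknown flow. Total out = 492 + n13.
water balance: 260.76 + 0.260·n13 = 0.334·(492 + n13)
(0.260 − 0.334)·n13 = 0.334×492 − 260.76 = -96.432
n13 = -96.432 / -0.074 = 1303.1 kg/min

1303 kg/min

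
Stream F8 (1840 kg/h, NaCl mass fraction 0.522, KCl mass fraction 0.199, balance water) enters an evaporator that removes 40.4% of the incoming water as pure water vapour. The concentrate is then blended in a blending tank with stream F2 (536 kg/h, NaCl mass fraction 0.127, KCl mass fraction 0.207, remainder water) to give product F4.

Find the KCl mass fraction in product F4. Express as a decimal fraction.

0.220

Vapour removed = 0.404×0.279×1840 = 207.4 kg/h; concentrate = 1632.6 kg/h.
KCl reaching the mixer = 366.16 (from concentrate) + 536×0.207 = 477.11 kg/h.
Product flow = 1632.6 + 536 = 2168.6 kg/h; KCl fraction = 0.220.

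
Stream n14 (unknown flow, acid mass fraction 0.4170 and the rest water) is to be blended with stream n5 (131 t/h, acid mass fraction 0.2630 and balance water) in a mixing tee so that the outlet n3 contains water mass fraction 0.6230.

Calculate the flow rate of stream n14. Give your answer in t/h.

Let n14 be the unknown flow. Total out = 131 + n14.
water balance: 96.547 + 0.583·n14 = 0.623·(131 + n14)
(0.583 − 0.623)·n14 = 0.623×131 − 96.547 = -14.934
n14 = -14.934 / -0.040 = 373.35 t/h

373.3 t/h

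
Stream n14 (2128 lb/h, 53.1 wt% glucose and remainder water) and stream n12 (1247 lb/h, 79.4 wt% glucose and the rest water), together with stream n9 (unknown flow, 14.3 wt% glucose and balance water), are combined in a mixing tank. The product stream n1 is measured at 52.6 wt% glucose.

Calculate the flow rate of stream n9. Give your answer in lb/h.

900.4 lb/h

Let n9 be the unknown flow. Total out = 3375 + n9.
glucose balance: 2120.1 + 0.143·n9 = 0.526·(3375 + n9)
(0.143 − 0.526)·n9 = 0.526×3375 − 2120.1 = -344.84
n9 = -344.84 / -0.383 = 900.36 lb/h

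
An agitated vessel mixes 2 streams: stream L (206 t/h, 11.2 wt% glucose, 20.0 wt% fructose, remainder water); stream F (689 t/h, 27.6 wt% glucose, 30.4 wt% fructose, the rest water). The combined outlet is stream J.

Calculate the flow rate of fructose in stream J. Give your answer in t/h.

fructose out = fructose in = 206×0.200 + 689×0.304 = 250.66 t/h.

250.7 t/h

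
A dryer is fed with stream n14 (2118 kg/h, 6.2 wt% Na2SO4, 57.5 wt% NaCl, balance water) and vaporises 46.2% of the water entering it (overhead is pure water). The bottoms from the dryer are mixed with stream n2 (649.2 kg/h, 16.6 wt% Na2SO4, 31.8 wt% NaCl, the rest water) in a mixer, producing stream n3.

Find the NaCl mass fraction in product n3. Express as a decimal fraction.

Vapour removed = 0.462×0.363×2118 = 355.2 kg/h; concentrate = 1762.8 kg/h.
NaCl reaching the mixer = 1217.8 (from concentrate) + 649.2×0.318 = 1424.3 kg/h.
Product flow = 1762.8 + 649.2 = 2412 kg/h; NaCl fraction = 0.591.

0.591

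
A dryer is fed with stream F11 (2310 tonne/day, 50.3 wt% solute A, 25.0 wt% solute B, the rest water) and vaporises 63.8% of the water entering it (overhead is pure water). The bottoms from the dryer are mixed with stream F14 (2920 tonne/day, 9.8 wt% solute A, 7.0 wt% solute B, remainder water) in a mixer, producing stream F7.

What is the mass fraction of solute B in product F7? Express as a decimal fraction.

Vapour removed = 0.638×0.247×2310 = 364.02 tonne/day; concentrate = 1946 tonne/day.
solute B reaching the mixer = 577.5 (from concentrate) + 2920×0.070 = 781.9 tonne/day.
Product flow = 1946 + 2920 = 4866 tonne/day; solute B fraction = 0.1607.

0.1607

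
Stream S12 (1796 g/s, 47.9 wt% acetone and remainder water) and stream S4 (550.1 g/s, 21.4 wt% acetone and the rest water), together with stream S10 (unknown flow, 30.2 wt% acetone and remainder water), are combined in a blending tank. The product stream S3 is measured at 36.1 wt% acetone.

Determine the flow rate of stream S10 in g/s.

2221 g/s

Let S10 be the unknown flow. Total out = 2346.1 + S10.
acetone balance: 978.01 + 0.302·S10 = 0.361·(2346.1 + S10)
(0.302 − 0.361)·S10 = 0.361×2346.1 − 978.01 = -131.06
S10 = -131.06 / -0.059 = 2221.4 g/s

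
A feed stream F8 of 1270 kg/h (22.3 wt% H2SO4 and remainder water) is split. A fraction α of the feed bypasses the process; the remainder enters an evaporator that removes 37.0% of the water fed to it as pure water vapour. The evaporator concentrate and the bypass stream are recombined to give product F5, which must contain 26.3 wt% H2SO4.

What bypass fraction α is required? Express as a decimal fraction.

0.471

All 1270×0.223 = 283.21 kg/h of H2SO4 reaches F5, so F5 = 283.21/0.263 = 1076.8 kg/h and vapour = 193.16 kg/h.
The evaporator receives (1−α)·1270 of feed at 0.777 water and removes 0.370 of that water:
0.370×0.777×(1−α)×1270 = 193.16
(1−α) = 193.16/365.11 = 0.5290;  α = 0.4710.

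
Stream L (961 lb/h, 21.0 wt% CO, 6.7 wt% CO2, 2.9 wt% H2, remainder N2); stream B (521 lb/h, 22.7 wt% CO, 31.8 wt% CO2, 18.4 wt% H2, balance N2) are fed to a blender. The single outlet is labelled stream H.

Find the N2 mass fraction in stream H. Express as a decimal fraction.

0.545

Total flow out = 961 + 521 = 1482 lb/h.
N2 in = 961×0.694 + 521×0.271 = 808.12 lb/h.
N2 mass fraction in H = 808.12/1482 = 0.545.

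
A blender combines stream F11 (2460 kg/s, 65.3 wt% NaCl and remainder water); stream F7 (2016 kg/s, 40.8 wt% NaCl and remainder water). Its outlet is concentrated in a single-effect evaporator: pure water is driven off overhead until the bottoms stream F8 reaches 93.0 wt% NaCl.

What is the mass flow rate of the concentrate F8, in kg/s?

2612 kg/s

NaCl entering = 2460×0.653 + 2016×0.408 = 2428.9 kg/s.
All NaCl reports to F8, so F8 = 2428.9/0.930 = 2611.7 kg/s.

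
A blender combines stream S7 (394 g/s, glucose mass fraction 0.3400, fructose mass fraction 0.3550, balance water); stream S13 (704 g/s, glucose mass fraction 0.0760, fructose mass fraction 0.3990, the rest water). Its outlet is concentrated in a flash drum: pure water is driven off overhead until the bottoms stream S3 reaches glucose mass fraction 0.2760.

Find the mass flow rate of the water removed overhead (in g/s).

glucose entering = 394×0.340 + 704×0.076 = 187.46 g/s.
All glucose reports to S3, so S3 = 187.46/0.276 = 679.22 g/s.
Total feed = 1098 g/s; overhead = 1098 − 679.22 = 418.78 g/s.

418.8 g/s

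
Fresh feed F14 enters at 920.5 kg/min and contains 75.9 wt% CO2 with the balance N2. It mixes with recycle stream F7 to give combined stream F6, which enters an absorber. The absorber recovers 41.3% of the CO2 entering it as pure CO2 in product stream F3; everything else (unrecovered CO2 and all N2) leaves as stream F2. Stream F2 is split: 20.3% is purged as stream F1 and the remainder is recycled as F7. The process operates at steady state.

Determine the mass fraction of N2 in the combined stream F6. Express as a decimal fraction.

N2 enters only via F14 and leaves only via the purge: 920.5×0.241 = 0.203×(N2 in F2), and the absorber passes all N2, so N2 in F6 = N2 in F2 = 1092.8 kg/min.
CO2 in F6: m_A = 920.5×0.759 + (1−0.203)·(1−0.413)·m_A, so m_A = 698.66/0.5322 = 1312.9 kg/min.
F6 = 1312.9 + 1092.8 = 2405.7 kg/min.
N2 fraction in F6 = 1092.8/2405.7 = 0.454.

0.454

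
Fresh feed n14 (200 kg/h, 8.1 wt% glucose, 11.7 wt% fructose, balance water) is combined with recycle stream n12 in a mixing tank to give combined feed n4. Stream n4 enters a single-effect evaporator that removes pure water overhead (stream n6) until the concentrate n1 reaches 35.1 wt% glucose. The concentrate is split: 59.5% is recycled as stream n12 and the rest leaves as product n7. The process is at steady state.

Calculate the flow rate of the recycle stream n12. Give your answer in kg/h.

67.81 kg/h

Overall glucose balance (none leaves overhead): glucose in fresh feed = glucose in product, i.e. 200×0.081 = (1−0.595)·n1·0.351.
n1 = 16.2/(0.351×0.405) = 113.96 kg/h.
Recycle n12 = 0.595×113.96 = 67.806 kg/h.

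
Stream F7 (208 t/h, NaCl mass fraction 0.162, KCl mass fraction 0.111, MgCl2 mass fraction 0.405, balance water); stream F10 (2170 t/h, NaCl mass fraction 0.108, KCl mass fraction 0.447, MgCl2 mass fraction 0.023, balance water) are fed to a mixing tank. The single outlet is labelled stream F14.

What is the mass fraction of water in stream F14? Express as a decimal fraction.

0.413

Total flow out = 208 + 2170 = 2378 t/h.
water in = 208×0.322 + 2170×0.422 = 982.72 t/h.
water mass fraction in F14 = 982.72/2378 = 0.413.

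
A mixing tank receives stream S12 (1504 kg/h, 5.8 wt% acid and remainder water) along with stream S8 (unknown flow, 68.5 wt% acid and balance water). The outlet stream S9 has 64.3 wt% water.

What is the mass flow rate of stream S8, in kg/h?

Let S8 be the unknown flow. Total out = 1504 + S8.
water balance: 1416.8 + 0.315·S8 = 0.643·(1504 + S8)
(0.315 − 0.643)·S8 = 0.643×1504 − 1416.8 = -449.7
S8 = -449.7 / -0.328 = 1371 kg/h

1371 kg/h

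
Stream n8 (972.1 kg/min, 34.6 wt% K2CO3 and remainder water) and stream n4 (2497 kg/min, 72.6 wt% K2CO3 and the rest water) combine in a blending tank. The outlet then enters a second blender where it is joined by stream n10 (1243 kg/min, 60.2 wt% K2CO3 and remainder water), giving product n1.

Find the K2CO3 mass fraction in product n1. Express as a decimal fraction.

0.615

Overall, product flow = 4712.1 kg/min.
K2CO3 in = 972.1×0.346 + 2497×0.726 + 1243×0.602 = 2897.5 kg/min.
K2CO3 fraction in n1 = 0.615.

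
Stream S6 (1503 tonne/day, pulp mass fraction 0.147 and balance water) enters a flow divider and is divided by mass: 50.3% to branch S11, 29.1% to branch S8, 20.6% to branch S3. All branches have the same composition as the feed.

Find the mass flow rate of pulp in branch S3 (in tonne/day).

Branch S3 total = 0.206×1503 = 309.62 tonne/day.
pulp in S3 = 0.147×309.62 = 45.514 tonne/day.

45.51 tonne/day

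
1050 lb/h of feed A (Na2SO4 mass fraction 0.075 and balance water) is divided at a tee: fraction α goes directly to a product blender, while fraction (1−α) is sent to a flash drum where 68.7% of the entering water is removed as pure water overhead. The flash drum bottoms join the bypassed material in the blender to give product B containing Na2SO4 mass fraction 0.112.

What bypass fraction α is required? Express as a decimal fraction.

All 1050×0.075 = 78.75 lb/h of Na2SO4 reaches B, so B = 78.75/0.112 = 703.12 lb/h and vapour = 346.88 lb/h.
The evaporator receives (1−α)·1050 of feed at 0.925 water and removes 0.687 of that water:
0.687×0.925×(1−α)×1050 = 346.88
(1−α) = 346.88/667.25 = 0.5199;  α = 0.4801.

0.480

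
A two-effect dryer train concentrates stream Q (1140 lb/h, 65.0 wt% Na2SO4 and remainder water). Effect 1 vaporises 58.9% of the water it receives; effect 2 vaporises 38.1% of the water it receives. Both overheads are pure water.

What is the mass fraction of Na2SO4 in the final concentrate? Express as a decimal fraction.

water in feed = 1140×0.350 = 399 lb/h.
After stage 1: water left = (1−0.589)×399 = 163.99; stream total = 904.99 lb/h.
After stage 2: water left = (1−0.381)×163.99 = 101.51; final concentrate = 842.51 lb/h.
Na2SO4 fraction = 741/842.51 = 0.880.

0.880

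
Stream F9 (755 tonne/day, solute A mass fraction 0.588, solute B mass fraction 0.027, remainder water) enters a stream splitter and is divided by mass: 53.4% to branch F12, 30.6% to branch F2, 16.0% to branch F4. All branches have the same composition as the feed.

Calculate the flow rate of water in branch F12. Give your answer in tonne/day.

155.2 tonne/day

Branch F12 total = 0.534×755 = 403.17 tonne/day.
water in F12 = 0.385×403.17 = 155.22 tonne/day.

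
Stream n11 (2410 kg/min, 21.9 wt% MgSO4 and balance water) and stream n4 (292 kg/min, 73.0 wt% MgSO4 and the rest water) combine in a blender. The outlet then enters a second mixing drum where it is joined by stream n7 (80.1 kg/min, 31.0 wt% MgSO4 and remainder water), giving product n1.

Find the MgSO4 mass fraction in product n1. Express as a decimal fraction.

Overall, product flow = 2782.1 kg/min.
MgSO4 in = 2410×0.219 + 292×0.730 + 80.1×0.310 = 765.78 kg/min.
MgSO4 fraction in n1 = 0.275.

0.275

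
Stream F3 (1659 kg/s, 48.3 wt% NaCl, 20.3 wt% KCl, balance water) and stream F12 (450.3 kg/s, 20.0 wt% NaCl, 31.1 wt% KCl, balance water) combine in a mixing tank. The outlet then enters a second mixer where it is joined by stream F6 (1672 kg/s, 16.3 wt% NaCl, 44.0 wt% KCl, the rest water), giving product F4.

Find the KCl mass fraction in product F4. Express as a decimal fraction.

0.3207

Overall, product flow = 3781.3 kg/s.
KCl in = 1659×0.203 + 450.3×0.311 + 1672×0.440 = 1212.5 kg/s.
KCl fraction in F4 = 0.3207.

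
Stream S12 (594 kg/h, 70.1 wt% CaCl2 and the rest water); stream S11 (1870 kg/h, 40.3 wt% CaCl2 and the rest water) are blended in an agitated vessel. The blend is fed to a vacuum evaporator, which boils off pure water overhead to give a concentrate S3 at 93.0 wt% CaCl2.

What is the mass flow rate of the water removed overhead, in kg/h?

CaCl2 entering = 594×0.701 + 1870×0.403 = 1170 kg/h.
All CaCl2 reports to S3, so S3 = 1170/0.930 = 1258.1 kg/h.
Total feed = 2464 kg/h; overhead = 2464 − 1258.1 = 1205.9 kg/h.

1206 kg/h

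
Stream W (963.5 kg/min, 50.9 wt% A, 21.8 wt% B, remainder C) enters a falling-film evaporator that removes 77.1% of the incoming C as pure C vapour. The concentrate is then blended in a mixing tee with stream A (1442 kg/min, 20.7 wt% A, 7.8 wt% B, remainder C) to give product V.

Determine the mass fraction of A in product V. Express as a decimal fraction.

0.358

Vapour removed = 0.771×0.273×963.5 = 202.8 kg/min; concentrate = 760.7 kg/min.
A reaching the mixer = 490.42 (from concentrate) + 1442×0.207 = 788.92 kg/min.
Product flow = 760.7 + 1442 = 2202.7 kg/min; A fraction = 0.358.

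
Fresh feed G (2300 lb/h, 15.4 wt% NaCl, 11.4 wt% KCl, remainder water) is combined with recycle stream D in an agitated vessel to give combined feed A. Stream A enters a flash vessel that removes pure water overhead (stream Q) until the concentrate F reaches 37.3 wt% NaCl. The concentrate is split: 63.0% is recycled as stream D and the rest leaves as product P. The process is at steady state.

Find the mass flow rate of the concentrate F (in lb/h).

2566 lb/h

Overall NaCl balance (none leaves overhead): NaCl in fresh feed = NaCl in product, i.e. 2300×0.154 = (1−0.630)·F·0.373.
F = 354.2/(0.373×0.370) = 2566.5 lb/h.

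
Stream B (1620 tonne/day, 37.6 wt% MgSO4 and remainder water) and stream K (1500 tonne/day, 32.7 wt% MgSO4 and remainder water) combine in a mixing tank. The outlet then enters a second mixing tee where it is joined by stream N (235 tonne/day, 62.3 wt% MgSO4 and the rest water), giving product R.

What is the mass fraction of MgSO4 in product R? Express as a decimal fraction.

0.3714

Overall, product flow = 3355 tonne/day.
MgSO4 in = 1620×0.376 + 1500×0.327 + 235×0.623 = 1246 tonne/day.
MgSO4 fraction in R = 0.3714.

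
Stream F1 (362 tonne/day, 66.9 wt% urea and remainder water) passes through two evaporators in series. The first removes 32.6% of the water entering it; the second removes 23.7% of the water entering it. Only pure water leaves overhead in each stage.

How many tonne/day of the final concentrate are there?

303.8 tonne/day

water in feed = 362×0.331 = 119.82 tonne/day.
After stage 1: water left = (1−0.326)×119.82 = 80.76; stream total = 322.94 tonne/day.
After stage 2: water left = (1−0.237)×80.76 = 61.62; final concentrate = 303.8 tonne/day.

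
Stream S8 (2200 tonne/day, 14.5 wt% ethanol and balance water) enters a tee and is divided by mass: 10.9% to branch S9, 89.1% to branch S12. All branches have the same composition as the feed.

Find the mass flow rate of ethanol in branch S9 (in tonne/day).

34.77 tonne/day

Branch S9 total = 0.109×2200 = 239.8 tonne/day.
ethanol in S9 = 0.145×239.8 = 34.771 tonne/day.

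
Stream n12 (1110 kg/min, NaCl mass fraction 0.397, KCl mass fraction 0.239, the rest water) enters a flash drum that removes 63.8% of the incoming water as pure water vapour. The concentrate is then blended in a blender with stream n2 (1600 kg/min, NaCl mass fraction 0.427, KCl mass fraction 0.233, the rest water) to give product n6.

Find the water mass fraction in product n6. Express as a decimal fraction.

Vapour removed = 0.638×0.364×1110 = 257.78 kg/min; concentrate = 852.22 kg/min.
water reaching the mixer = 146.26 (from concentrate) + 1600×0.340 = 690.26 kg/min.
Product flow = 852.22 + 1600 = 2452.2 kg/min; water fraction = 0.281.

0.281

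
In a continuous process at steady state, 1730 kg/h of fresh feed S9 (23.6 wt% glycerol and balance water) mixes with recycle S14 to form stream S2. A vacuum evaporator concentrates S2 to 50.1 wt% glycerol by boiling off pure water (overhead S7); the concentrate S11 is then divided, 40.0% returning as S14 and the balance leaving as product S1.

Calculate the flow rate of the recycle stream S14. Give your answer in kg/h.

Overall glycerol balance (none leaves overhead): glycerol in fresh feed = glycerol in product, i.e. 1730×0.236 = (1−0.400)·S11·0.501.
S11 = 408.28/(0.501×0.600) = 1358.2 kg/h.
Recycle S14 = 0.400×1358.2 = 543.29 kg/h.

543.3 kg/h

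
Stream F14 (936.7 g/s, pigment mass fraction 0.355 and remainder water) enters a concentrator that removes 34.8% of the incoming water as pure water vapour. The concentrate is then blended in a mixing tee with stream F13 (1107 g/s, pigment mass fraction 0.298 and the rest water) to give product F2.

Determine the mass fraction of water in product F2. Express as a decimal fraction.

Vapour removed = 0.348×0.645×936.7 = 210.25 g/s; concentrate = 726.45 g/s.
water reaching the mixer = 393.92 (from concentrate) + 1107×0.702 = 1171 g/s.
Product flow = 726.45 + 1107 = 1833.4 g/s; water fraction = 0.639.

0.639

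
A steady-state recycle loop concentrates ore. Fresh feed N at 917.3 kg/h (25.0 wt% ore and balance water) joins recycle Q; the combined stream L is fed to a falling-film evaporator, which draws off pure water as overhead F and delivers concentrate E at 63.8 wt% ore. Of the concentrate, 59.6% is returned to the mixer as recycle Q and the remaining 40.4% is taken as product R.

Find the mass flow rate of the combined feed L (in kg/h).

1448 kg/h

Overall ore balance (none leaves overhead): ore in fresh feed = ore in product, i.e. 917.3×0.250 = (1−0.596)·E·0.638.
E = 229.32/(0.638×0.404) = 889.71 kg/h.
Recycle Q = 0.596×889.71 = 530.27 kg/h.
Combined feed L = 917.3 + 530.27 = 1447.6 kg/h.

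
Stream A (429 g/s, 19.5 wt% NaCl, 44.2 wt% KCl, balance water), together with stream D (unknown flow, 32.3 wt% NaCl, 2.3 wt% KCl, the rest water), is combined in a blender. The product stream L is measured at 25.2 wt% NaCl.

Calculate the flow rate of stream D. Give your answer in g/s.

344.4 g/s

Let D be the unknown flow. Total out = 429 + D.
NaCl balance: 83.655 + 0.323·D = 0.252·(429 + D)
(0.323 − 0.252)·D = 0.252×429 − 83.655 = 24.453
D = 24.453 / 0.071 = 344.41 g/s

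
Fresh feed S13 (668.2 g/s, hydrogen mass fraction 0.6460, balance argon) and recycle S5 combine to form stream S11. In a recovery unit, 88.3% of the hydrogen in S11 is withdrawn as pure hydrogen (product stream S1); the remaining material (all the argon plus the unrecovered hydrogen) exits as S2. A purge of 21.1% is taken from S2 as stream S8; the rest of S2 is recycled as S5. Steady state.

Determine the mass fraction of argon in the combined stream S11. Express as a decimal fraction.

argon enters only via S13 and leaves only via the purge: 668.2×0.354 = 0.211×(argon in S2), and the recovery unit passes all argon, so argon in S11 = argon in S2 = 1121.1 g/s.
hydrogen in S11: m_A = 668.2×0.646 + (1−0.211)·(1−0.883)·m_A, so m_A = 431.66/0.9077 = 475.56 g/s.
S11 = 475.56 + 1121.1 = 1596.6 g/s.
argon fraction in S11 = 1121.1/1596.6 = 0.7021.

0.7021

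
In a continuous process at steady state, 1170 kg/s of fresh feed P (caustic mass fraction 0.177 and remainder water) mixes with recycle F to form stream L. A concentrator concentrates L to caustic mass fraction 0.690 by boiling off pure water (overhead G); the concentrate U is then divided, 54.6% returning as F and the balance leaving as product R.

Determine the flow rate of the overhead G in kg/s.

Overall caustic balance (none leaves overhead): caustic in fresh feed = caustic in product, i.e. 1170×0.177 = (1−0.546)·U·0.690.
U = 207.09/(0.690×0.454) = 661.08 kg/s.
Recycle F = 0.546×661.08 = 360.95 kg/s.
Combined feed L = 1170 + 360.95 = 1530.9 kg/s.
Overhead G = L − U = 1530.9 − 661.08 = 869.87 kg/s.

869.9 kg/s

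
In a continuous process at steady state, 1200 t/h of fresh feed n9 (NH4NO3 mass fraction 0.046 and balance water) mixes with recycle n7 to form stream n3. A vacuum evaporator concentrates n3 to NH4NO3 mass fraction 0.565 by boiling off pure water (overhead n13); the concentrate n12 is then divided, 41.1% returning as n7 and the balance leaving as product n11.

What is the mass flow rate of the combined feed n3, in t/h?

Overall NH4NO3 balance (none leaves overhead): NH4NO3 in fresh feed = NH4NO3 in product, i.e. 1200×0.046 = (1−0.411)·n12·0.565.
n12 = 55.2/(0.565×0.589) = 165.87 t/h.
Recycle n7 = 0.411×165.87 = 68.174 t/h.
Combined feed n3 = 1200 + 68.174 = 1268.2 t/h.

1268 t/h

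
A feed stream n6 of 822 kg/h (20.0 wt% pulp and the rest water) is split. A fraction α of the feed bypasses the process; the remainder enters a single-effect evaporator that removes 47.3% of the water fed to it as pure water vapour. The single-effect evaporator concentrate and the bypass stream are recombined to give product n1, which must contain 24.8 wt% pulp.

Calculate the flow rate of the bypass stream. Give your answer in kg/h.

All 822×0.200 = 164.4 kg/h of pulp reaches n1, so n1 = 164.4/0.248 = 662.9 kg/h and vapour = 159.1 kg/h.
The evaporator receives (1−α)·822 of feed at 0.800 water and removes 0.473 of that water:
0.473×0.800×(1−α)×822 = 159.1
(1−α) = 159.1/311.04 = 0.5115;  α = 0.4885.
Bypass flow = 0.4885×822 = 401.55 kg/h.

401.6 kg/h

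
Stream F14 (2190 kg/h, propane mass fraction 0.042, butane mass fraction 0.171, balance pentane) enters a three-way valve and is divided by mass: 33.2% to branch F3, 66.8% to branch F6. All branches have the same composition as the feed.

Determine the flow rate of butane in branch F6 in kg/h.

Branch F6 total = 0.668×2190 = 1462.9 kg/h.
butane in F6 = 0.171×1462.9 = 250.16 kg/h.

250.2 kg/h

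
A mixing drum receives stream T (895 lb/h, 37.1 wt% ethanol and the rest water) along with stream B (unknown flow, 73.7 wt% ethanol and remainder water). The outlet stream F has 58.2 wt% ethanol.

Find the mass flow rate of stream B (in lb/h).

Let B be the unknown flow. Total out = 895 + B.
ethanol balance: 332.05 + 0.737·B = 0.582·(895 + B)
(0.737 − 0.582)·B = 0.582×895 − 332.05 = 188.84
B = 188.84 / 0.155 = 1218.4 lb/h

1218 lb/h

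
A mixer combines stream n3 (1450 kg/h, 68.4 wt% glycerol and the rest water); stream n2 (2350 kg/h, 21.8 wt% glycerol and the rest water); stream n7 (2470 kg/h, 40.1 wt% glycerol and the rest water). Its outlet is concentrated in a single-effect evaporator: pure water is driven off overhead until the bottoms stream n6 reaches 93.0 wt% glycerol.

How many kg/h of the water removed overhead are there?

glycerol entering = 1450×0.684 + 2350×0.218 + 2470×0.401 = 2494.6 kg/h.
All glycerol reports to n6, so n6 = 2494.6/0.930 = 2682.3 kg/h.
Total feed = 6270 kg/h; overhead = 6270 − 2682.3 = 3587.7 kg/h.

3588 kg/h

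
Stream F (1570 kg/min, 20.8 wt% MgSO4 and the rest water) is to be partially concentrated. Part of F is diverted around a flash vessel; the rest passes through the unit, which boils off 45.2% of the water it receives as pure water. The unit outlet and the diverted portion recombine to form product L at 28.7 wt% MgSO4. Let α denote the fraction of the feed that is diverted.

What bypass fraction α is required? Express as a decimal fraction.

All 1570×0.208 = 326.56 kg/min of MgSO4 reaches L, so L = 326.56/0.287 = 1137.8 kg/min and vapour = 432.16 kg/min.
The evaporator receives (1−α)·1570 of feed at 0.792 water and removes 0.452 of that water:
0.452×0.792×(1−α)×1570 = 432.16
(1−α) = 432.16/562.03 = 0.7689;  α = 0.2311.

0.231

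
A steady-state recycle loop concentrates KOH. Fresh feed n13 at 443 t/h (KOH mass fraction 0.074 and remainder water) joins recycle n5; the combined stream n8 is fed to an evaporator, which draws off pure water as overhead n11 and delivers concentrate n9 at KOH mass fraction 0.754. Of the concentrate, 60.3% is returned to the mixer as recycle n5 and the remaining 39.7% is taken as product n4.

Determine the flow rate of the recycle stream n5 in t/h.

Overall KOH balance (none leaves overhead): KOH in fresh feed = KOH in product, i.e. 443×0.074 = (1−0.603)·n9·0.754.
n9 = 32.782/(0.754×0.397) = 109.51 t/h.
Recycle n5 = 0.603×109.51 = 66.038 t/h.

66.04 t/h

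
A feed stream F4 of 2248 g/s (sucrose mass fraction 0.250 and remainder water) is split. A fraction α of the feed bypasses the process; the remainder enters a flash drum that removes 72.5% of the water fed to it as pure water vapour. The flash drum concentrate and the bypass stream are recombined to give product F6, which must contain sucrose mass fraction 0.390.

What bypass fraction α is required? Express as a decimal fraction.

0.340

All 2248×0.250 = 562 g/s of sucrose reaches F6, so F6 = 562/0.390 = 1441 g/s and vapour = 806.97 g/s.
The evaporator receives (1−α)·2248 of feed at 0.750 water and removes 0.725 of that water:
0.725×0.750×(1−α)×2248 = 806.97
(1−α) = 806.97/1222.3 = 0.6602;  α = 0.3398.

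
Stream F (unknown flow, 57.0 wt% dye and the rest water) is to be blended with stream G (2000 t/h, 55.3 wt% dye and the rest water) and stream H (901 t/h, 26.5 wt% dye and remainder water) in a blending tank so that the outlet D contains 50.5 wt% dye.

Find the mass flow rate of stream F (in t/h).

1850 t/h

Let F be the unknown flow. Total out = 2901 + F.
dye balance: 1344.8 + 0.570·F = 0.505·(2901 + F)
(0.570 − 0.505)·F = 0.505×2901 − 1344.8 = 120.24
F = 120.24 / 0.065 = 1849.8 t/h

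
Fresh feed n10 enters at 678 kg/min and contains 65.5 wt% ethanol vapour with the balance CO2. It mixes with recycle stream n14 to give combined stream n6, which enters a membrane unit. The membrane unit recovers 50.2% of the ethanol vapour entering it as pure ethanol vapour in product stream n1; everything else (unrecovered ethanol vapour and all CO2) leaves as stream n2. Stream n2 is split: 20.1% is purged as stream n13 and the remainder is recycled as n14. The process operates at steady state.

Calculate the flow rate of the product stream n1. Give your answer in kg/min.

370.3 kg/min

ethanol vapour in n6: m_A = 678×0.655 + (1−0.201)·(1−0.502)·m_A, so m_A = 444.09/0.6021 = 737.57 kg/min.
Product n1 = 0.502×737.57 = 370.26 kg/min.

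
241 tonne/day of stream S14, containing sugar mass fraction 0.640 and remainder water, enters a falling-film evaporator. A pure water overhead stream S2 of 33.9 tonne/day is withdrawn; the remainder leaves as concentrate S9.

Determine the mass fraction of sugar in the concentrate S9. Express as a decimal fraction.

sugar is not removed: 241×0.640 = 154.24 tonne/day of sugar enters S9.
Concentrate = 241 − 33.9 = 207.1 tonne/day.
Mass fraction = 154.24/207.1 = 0.745.

0.745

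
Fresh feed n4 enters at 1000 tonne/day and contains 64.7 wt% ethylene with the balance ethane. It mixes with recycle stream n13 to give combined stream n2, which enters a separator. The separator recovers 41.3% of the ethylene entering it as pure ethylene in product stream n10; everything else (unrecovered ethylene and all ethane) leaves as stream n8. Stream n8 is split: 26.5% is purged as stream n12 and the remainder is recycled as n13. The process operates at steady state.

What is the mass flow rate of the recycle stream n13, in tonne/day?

ethane enters only via n4 and leaves only via the purge: 1000×0.353 = 0.265×(ethane in n8), and the separator passes all ethane, so ethane in n2 = ethane in n8 = 1332.1 tonne/day.
ethylene in n2: m_A = 1000×0.647 + (1−0.265)·(1−0.413)·m_A, so m_A = 647/0.5686 = 1138 tonne/day.
n8 = (1−0.413)×1138 + 1332.1 = 2000.1 tonne/day.
Recycle n13 = (1−0.265)×2000.1 = 1470 tonne/day.

1470 tonne/day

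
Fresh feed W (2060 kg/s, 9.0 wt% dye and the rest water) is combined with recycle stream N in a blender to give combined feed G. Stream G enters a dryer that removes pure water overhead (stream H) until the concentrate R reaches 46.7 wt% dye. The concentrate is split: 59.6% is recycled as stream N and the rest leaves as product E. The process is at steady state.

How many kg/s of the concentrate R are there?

Overall dye balance (none leaves overhead): dye in fresh feed = dye in product, i.e. 2060×0.090 = (1−0.596)·R·0.467.
R = 185.4/(0.467×0.404) = 982.68 kg/s.

982.7 kg/s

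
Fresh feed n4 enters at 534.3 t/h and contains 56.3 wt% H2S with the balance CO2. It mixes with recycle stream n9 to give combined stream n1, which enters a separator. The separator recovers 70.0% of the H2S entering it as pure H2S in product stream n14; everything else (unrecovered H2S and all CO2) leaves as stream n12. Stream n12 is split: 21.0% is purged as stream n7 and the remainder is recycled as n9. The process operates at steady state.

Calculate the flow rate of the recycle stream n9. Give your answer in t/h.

971.8 t/h

CO2 enters only via n4 and leaves only via the purge: 534.3×0.437 = 0.210×(CO2 in n12), and the separator passes all CO2, so CO2 in n1 = CO2 in n12 = 1111.9 t/h.
H2S in n1: m_A = 534.3×0.563 + (1−0.210)·(1−0.700)·m_A, so m_A = 300.81/0.7630 = 394.25 t/h.
n12 = (1−0.700)×394.25 + 1111.9 = 1230.1 t/h.
Recycle n9 = (1−0.210)×1230.1 = 971.8 t/h.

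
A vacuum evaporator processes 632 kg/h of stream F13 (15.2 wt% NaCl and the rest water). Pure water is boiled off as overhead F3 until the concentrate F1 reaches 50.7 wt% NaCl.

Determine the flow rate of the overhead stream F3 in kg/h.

NaCl is conserved: 632×0.152 = 96.064 kg/h all reports to the concentrate.
Concentrate = 96.064/(target fraction) = 189.48 kg/h.
Overhead = 632 − 189.48 = 442.52 kg/h.

442.5 kg/h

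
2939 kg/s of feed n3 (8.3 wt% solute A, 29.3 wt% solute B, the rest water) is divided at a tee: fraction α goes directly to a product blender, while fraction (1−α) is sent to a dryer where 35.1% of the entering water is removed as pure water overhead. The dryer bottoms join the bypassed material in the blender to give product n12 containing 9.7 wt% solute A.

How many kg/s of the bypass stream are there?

1002 kg/s

All 2939×0.083 = 243.94 kg/s of solute A reaches n12, so n12 = 243.94/0.097 = 2514.8 kg/s and vapour = 424.19 kg/s.
The evaporator receives (1−α)·2939 of feed at 0.624 water and removes 0.351 of that water:
0.351×0.624×(1−α)×2939 = 424.19
(1−α) = 424.19/643.71 = 0.6590;  α = 0.3410.
Bypass flow = 0.3410×2939 = 1002.3 kg/s.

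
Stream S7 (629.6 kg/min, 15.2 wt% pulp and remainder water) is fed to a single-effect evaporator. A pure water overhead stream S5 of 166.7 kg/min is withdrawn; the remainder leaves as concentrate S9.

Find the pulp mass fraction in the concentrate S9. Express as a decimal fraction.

0.2067

pulp is not removed: 629.6×0.152 = 95.699 kg/min of pulp enters S9.
Concentrate = 629.6 − 166.7 = 462.9 kg/min.
Mass fraction = 95.699/462.9 = 0.2067.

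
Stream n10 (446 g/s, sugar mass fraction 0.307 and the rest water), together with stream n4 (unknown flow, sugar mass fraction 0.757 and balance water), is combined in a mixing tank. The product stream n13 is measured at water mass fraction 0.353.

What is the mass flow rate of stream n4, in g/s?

1379 g/s

Let n4 be the unknown flow. Total out = 446 + n4.
water balance: 309.08 + 0.243·n4 = 0.353·(446 + n4)
(0.243 − 0.353)·n4 = 0.353×446 − 309.08 = -151.64
n4 = -151.64 / -0.110 = 1378.5 g/s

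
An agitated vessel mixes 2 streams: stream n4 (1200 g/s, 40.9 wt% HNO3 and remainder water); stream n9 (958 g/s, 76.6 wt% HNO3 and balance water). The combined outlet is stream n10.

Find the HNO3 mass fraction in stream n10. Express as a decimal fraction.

0.5675

Total flow out = 1200 + 958 = 2158 g/s.
HNO3 in = 1200×0.409 + 958×0.766 = 1224.6 g/s.
HNO3 mass fraction in n10 = 1224.6/2158 = 0.5675.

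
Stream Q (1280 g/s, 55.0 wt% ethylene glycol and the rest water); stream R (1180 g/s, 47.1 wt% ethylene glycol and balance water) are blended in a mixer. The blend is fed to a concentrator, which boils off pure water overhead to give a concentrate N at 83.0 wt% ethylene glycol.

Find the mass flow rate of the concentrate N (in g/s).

1518 g/s

ethylene glycol entering = 1280×0.550 + 1180×0.471 = 1259.8 g/s.
All ethylene glycol reports to N, so N = 1259.8/0.830 = 1517.8 g/s.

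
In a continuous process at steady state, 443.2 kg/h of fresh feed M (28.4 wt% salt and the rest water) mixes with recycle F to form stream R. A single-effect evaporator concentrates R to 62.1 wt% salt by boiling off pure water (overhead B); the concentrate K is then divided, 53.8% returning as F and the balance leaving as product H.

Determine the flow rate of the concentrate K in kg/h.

Overall salt balance (none leaves overhead): salt in fresh feed = salt in product, i.e. 443.2×0.284 = (1−0.538)·K·0.621.
K = 125.87/(0.621×0.462) = 438.72 kg/h.

438.7 kg/h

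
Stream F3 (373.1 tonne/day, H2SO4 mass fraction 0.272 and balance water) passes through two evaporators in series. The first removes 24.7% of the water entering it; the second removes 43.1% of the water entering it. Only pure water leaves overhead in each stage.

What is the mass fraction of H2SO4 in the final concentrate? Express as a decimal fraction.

water in feed = 373.1×0.728 = 271.62 tonne/day.
After stage 1: water left = (1−0.247)×271.62 = 204.53; stream total = 306.01 tonne/day.
After stage 2: water left = (1−0.431)×204.53 = 116.38; final concentrate = 217.86 tonne/day.
H2SO4 fraction = 101.48/217.86 = 0.466.

0.466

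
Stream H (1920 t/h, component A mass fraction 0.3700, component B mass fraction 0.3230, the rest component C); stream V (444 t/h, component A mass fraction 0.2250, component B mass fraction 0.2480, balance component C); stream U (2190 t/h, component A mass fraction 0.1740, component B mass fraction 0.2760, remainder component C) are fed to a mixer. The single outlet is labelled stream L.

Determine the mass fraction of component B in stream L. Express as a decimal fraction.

Total flow out = 1920 + 444 + 2190 = 4554 t/h.
component B in = 1920×0.323 + 444×0.248 + 2190×0.276 = 1334.7 t/h.
component B mass fraction in L = 1334.7/4554 = 0.2931.

0.2931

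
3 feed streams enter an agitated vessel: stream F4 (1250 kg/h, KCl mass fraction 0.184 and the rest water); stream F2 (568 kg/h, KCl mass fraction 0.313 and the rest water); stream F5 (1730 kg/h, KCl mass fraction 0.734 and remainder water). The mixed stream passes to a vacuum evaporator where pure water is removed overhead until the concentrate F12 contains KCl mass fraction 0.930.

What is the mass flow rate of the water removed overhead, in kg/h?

1744 kg/h

KCl entering = 1250×0.184 + 568×0.313 + 1730×0.734 = 1677.6 kg/h.
All KCl reports to F12, so F12 = 1677.6/0.930 = 1803.9 kg/h.
Total feed = 3548 kg/h; overhead = 3548 − 1803.9 = 1744.1 kg/h.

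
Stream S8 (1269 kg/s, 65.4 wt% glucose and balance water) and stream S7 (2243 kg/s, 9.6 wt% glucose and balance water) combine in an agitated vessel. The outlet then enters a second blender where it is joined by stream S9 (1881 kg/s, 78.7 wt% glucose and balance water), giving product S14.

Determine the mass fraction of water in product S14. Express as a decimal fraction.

0.532

Overall, product flow = 5393 kg/s.
water in = 1269×0.346 + 2243×0.904 + 1881×0.213 = 2867.4 kg/s.
water fraction in S14 = 0.532.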